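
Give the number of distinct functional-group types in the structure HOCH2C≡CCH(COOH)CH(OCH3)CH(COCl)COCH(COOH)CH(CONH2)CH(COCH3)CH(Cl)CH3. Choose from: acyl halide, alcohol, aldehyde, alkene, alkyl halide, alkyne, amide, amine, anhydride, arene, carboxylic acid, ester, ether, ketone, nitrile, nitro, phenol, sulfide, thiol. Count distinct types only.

HO– on an sp³ carbon → alcohol.
C≡C triple bond → alkyne.
pendant –COOH: carbonyl C bonded to C and –OH → carboxylic acid.
pendant –OCH3: C–O–C with sp³ C, no adjacent C=O → ether.
pendant –C(=O)X: carbonyl C bonded to C and halogen → acyl halide.
–C(=O)– with carbon on both sides → ketone.
pendant –COOH: carbonyl C bonded to C and –OH → carboxylic acid.
pendant –CONH2: carbonyl C bonded to C and N → amide.
pendant –COCH3: carbonyl C bonded to two carbons → ketone.
halogen on an sp³ carbon → alkyl halide.
Distinct types present: acyl halide, alcohol, alkyl halide, alkyne, amide, carboxylic acid, ether, ketone.

8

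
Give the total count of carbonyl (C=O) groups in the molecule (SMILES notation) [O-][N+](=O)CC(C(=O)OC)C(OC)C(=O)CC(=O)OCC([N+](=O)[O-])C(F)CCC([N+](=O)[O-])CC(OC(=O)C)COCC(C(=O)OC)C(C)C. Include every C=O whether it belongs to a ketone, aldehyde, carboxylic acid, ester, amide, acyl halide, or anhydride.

CH(COOCH3): ester, 1 C=O (running total 1).
CO: ketone, 1 C=O (running total 2).
CH2COOCH2: ester, 1 C=O (running total 3).
CH(OCOCH3): ester, 1 C=O (running total 4).
CH(COOCH3): ester, 1 C=O (running total 5).

5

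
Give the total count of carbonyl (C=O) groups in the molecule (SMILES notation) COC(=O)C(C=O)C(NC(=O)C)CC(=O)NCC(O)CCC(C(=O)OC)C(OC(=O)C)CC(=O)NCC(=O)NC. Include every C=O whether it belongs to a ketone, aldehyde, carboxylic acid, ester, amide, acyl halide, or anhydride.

8

CH3OOC: ester, 1 C=O (running total 1).
CH(CHO): aldehyde, 1 C=O (running total 2).
CH(NHCOCH3): amide, 1 C=O (running total 3).
CH2CONHCH2: amide, 1 C=O (running total 4).
CH(COOCH3): ester, 1 C=O (running total 5).
CH(OCOCH3): ester, 1 C=O (running total 6).
CH2CONHCH2: amide, 1 C=O (running total 7).
CONHCH3: amide, 1 C=O (running total 8).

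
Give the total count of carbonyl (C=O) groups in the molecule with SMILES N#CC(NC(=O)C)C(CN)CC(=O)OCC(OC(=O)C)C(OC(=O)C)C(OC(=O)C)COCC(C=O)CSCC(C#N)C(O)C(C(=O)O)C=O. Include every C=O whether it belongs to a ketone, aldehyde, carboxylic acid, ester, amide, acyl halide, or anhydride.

8

CH(NHCOCH3): amide, 1 C=O (running total 1).
CH2COOCH2: ester, 1 C=O (running total 2).
CH(OCOCH3): ester, 1 C=O (running total 3).
CH(OCOCH3): ester, 1 C=O (running total 4).
CH(OCOCH3): ester, 1 C=O (running total 5).
CH(CHO): aldehyde, 1 C=O (running total 6).
CH(COOH): carboxylic acid, 1 C=O (running total 7).
CHO: aldehyde, 1 C=O (running total 8).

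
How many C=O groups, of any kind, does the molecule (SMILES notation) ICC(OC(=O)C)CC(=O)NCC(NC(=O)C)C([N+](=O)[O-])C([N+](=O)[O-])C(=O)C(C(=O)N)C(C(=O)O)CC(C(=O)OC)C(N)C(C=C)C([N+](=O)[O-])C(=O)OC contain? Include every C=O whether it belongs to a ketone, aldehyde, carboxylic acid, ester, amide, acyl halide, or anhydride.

8

CH(OCOCH3): ester, 1 C=O (running total 1).
CH2CONHCH2: amide, 1 C=O (running total 2).
CH(NHCOCH3): amide, 1 C=O (running total 3).
CO: ketone, 1 C=O (running total 4).
CH(CONH2): amide, 1 C=O (running total 5).
CH(COOH): carboxylic acid, 1 C=O (running total 6).
CH(COOCH3): ester, 1 C=O (running total 7).
COOCH3: ester, 1 C=O (running total 8).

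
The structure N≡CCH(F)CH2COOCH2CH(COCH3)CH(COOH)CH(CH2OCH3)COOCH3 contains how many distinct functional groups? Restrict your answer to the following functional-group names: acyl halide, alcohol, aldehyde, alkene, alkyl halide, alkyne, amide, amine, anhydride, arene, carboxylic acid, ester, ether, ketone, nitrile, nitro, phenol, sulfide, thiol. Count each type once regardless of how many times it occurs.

N≡C–: carbon triple-bonded to nitrogen → nitrile.
halogen on an sp³ carbon → alkyl halide.
–C(=O)–O–C with C on the carbonyl side → ester.
pendant –COCH3: carbonyl C bonded to two carbons → ketone.
pendant –COOH: carbonyl C bonded to C and –OH → carboxylic acid.
pendant –CH2OCH3: C–O–C linkage → ether.
–C(=O)OCH3: carbonyl C bonded to C and to –OCH3 → ester (not ketone + ether).
Distinct types present: alkyl halide, carboxylic acid, ester, ether, ketone, nitrile.

6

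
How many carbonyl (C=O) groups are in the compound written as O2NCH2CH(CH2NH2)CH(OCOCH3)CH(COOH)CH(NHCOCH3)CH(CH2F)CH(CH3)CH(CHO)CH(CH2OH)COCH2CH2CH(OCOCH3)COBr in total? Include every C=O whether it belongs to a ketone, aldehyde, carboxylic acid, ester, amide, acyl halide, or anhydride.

7

CH(OCOCH3): ester, 1 C=O (running total 1).
CH(COOH): carboxylic acid, 1 C=O (running total 2).
CH(NHCOCH3): amide, 1 C=O (running total 3).
CH(CHO): aldehyde, 1 C=O (running total 4).
CO: ketone, 1 C=O (running total 5).
CH(OCOCH3): ester, 1 C=O (running total 6).
COBr: acyl halide, 1 C=O (running total 7).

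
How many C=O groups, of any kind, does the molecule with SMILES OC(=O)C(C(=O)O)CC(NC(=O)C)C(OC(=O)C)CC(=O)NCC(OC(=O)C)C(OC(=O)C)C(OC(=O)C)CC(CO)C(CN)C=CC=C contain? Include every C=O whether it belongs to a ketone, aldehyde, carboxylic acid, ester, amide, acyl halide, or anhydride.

8

HOOC: carboxylic acid, 1 C=O (running total 1).
CH(COOH): carboxylic acid, 1 C=O (running total 2).
CH(NHCOCH3): amide, 1 C=O (running total 3).
CH(OCOCH3): ester, 1 C=O (running total 4).
CH2CONHCH2: amide, 1 C=O (running total 5).
CH(OCOCH3): ester, 1 C=O (running total 6).
CH(OCOCH3): ester, 1 C=O (running total 7).
CH(OCOCH3): ester, 1 C=O (running total 8).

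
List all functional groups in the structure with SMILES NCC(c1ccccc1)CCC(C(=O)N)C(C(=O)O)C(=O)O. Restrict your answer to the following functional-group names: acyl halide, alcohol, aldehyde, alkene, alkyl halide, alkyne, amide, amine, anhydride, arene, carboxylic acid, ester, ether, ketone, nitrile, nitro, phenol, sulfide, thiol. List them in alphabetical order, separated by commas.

amide, amine, arene, carboxylic acid

Reading the structure from left to right:
  H2NCH2: –NH2 on an sp³ carbon with no adjacent C=O → amine.
  CH(C6H5): pendant –C6H5: benzene ring → arene.
  CH(CONH2): pendant –CONH2: carbonyl C bonded to C and N → amide.
  CH(COOH): pendant –COOH: carbonyl C bonded to C and –OH → carboxylic acid.
  COOH: –COOH: carbonyl C bonded to –OH and C → carboxylic acid (the –OH is not a separate alcohol).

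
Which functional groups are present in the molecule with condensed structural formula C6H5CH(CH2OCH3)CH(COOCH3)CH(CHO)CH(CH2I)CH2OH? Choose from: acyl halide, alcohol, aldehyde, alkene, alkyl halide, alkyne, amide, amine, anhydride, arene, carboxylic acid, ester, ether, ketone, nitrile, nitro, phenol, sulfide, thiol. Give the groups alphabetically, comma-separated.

alcohol, aldehyde, alkyl halide, arene, ester, ether

Working along the chain:
  C6H5: C6H5– phenyl ring → arene.
  CH(CH2OCH3): pendant –CH2OCH3: C–O–C linkage → ether.
  CH(COOCH3): pendant –COOCH3: carbonyl C bonded to C and –OCH3 → ester.
  CH(CHO): pendant –CHO: carbonyl C bonded to C and H → aldehyde.
  CH(CH2I): pendant –CH2X: halogen on sp³ carbon → alkyl halide.
  CH2OH: –OH on an sp³ carbon → alcohol.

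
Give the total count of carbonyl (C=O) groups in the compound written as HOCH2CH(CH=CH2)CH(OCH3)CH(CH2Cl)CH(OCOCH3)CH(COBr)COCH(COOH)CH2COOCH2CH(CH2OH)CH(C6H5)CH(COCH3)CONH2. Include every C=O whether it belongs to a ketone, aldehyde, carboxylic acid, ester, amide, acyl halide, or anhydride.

7

CH(OCOCH3): ester, 1 C=O (running total 1).
CH(COBr): acyl halide, 1 C=O (running total 2).
CO: ketone, 1 C=O (running total 3).
CH(COOH): carboxylic acid, 1 C=O (running total 4).
CH2COOCH2: ester, 1 C=O (running total 5).
CH(COCH3): ketone, 1 C=O (running total 6).
CONH2: amide, 1 C=O (running total 7).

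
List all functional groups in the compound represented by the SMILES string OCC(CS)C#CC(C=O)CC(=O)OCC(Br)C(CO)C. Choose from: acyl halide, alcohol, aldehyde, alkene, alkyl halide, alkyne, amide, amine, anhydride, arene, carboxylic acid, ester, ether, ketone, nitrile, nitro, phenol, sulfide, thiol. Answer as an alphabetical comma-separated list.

alcohol, aldehyde, alkyl halide, alkyne, ester, thiol

HO– on an sp³ carbon → alcohol.
pendant –CH2SH → thiol.
C≡C triple bond → alkyne.
pendant –CHO: carbonyl C bonded to C and H → aldehyde.
–C(=O)–O–C with C on the carbonyl side → ester.
halogen on an sp³ carbon → alkyl halide.
pendant –CH2OH on an sp³ backbone C → alcohol.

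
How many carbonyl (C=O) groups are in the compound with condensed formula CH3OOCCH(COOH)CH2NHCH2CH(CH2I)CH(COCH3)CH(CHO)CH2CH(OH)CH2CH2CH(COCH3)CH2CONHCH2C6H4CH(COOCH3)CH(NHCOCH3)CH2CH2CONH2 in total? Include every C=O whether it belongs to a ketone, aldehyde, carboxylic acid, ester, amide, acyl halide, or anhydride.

CH3OOC: ester, 1 C=O (running total 1).
CH(COOH): carboxylic acid, 1 C=O (running total 2).
CH(COCH3): ketone, 1 C=O (running total 3).
CH(CHO): aldehyde, 1 C=O (running total 4).
CH(COCH3): ketone, 1 C=O (running total 5).
CH2CONHCH2: amide, 1 C=O (running total 6).
CH(COOCH3): ester, 1 C=O (running total 7).
CH(NHCOCH3): amide, 1 C=O (running total 8).
CONH2: amide, 1 C=O (running total 9).

9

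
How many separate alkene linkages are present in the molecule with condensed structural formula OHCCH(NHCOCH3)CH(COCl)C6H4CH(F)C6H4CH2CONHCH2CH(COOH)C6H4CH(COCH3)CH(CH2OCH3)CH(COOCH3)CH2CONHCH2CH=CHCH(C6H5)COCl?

1

terminal –CHO: carbonyl C bonded to H and C → aldehyde.
pendant –NHC(=O)CH3: N bonded to a carbonyl → amide (not amine).
pendant –C(=O)X: carbonyl C bonded to C and halogen → acyl halide.
para-disubstituted benzene ring → arene.
halogen on an sp³ carbon → alkyl halide.
para-disubstituted benzene ring → arene.
–C(=O)–N– linkage → amide (the N is not an amine).
pendant –COOH: carbonyl C bonded to C and –OH → carboxylic acid.
para-disubstituted benzene ring → arene.
pendant –COCH3: carbonyl C bonded to two carbons → ketone.
pendant –CH2OCH3: C–O–C linkage → ether.
pendant –COOCH3: carbonyl C bonded to C and –OCH3 → ester.
–C(=O)–N– linkage → amide (the N is not an amine).
C=C double bond → alkene.
pendant –C6H5: benzene ring → arene.
–C(=O)Cl: carbonyl C bonded to C and to a halogen → acyl halide (not alkyl halide).
Alkene appears at: CH=CH → 1.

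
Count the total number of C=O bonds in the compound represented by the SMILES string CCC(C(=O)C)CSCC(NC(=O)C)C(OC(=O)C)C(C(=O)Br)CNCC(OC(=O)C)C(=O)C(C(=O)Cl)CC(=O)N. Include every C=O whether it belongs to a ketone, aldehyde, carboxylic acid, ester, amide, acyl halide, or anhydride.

CH(COCH3): ketone, 1 C=O (running total 1).
CH(NHCOCH3): amide, 1 C=O (running total 2).
CH(OCOCH3): ester, 1 C=O (running total 3).
CH(COBr): acyl halide, 1 C=O (running total 4).
CH(OCOCH3): ester, 1 C=O (running total 5).
CO: ketone, 1 C=O (running total 6).
CH(COCl): acyl halide, 1 C=O (running total 7).
CONH2: amide, 1 C=O (running total 8).

8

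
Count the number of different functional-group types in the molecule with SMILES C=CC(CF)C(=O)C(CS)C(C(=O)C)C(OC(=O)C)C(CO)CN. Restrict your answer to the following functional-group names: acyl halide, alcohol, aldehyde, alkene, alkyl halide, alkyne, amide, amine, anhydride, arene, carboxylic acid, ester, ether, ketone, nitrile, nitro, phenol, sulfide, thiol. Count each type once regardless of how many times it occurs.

C=C double bond → alkene.
pendant –CH2X: halogen on sp³ carbon → alkyl halide.
–C(=O)– with carbon on both sides → ketone.
pendant –CH2SH → thiol.
pendant –COCH3: carbonyl C bonded to two carbons → ketone.
pendant –OC(=O)CH3: an acyloxy group → ester.
pendant –CH2OH on an sp³ backbone C → alcohol.
–NH2 on an sp³ carbon with no adjacent C=O → amine.
Distinct types present: alcohol, alkene, alkyl halide, amine, ester, ketone, thiol.

7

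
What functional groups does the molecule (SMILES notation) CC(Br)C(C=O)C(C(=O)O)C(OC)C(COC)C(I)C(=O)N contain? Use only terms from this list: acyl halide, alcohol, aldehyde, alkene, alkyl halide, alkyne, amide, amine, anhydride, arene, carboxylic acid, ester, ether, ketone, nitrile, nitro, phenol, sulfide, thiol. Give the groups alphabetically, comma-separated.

aldehyde, alkyl halide, amide, carboxylic acid, ether

Reading the structure from left to right:
  CH(Br): halogen on an sp³ carbon → alkyl halide.
  CH(CHO): pendant –CHO: carbonyl C bonded to C and H → aldehyde.
  CH(COOH): pendant –COOH: carbonyl C bonded to C and –OH → carboxylic acid.
  CH(OCH3): pendant –OCH3: C–O–C with sp³ C, no adjacent C=O → ether.
  CH(CH2OCH3): pendant –CH2OCH3: C–O–C linkage → ether.
  CH(I): halogen on an sp³ carbon → alkyl halide.
  CONH2: –C(=O)NH2: carbonyl C bonded to C and to N → amide (the N is not a separate amine).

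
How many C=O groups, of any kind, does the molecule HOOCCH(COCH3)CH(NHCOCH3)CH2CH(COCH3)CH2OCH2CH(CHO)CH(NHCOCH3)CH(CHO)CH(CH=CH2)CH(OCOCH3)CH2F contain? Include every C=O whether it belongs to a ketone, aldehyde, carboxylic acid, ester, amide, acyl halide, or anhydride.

8

HOOC: carboxylic acid, 1 C=O (running total 1).
CH(COCH3): ketone, 1 C=O (running total 2).
CH(NHCOCH3): amide, 1 C=O (running total 3).
CH(COCH3): ketone, 1 C=O (running total 4).
CH(CHO): aldehyde, 1 C=O (running total 5).
CH(NHCOCH3): amide, 1 C=O (running total 6).
CH(CHO): aldehyde, 1 C=O (running total 7).
CH(OCOCH3): ester, 1 C=O (running total 8).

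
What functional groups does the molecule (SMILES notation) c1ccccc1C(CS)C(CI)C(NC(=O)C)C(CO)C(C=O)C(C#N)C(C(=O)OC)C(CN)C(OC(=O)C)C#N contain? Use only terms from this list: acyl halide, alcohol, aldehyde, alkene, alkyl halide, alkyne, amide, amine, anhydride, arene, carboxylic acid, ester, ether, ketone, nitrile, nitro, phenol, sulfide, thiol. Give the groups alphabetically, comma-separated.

alcohol, aldehyde, alkyl halide, amide, amine, arene, ester, nitrile, thiol

Taking each segment in turn:
  C6H5: C6H5– phenyl ring → arene.
  CH(CH2SH): pendant –CH2SH → thiol.
  CH(CH2I): pendant –CH2X: halogen on sp³ carbon → alkyl halide.
  CH(NHCOCH3): pendant –NHC(=O)CH3: N bonded to a carbonyl → amide (not amine).
  CH(CH2OH): pendant –CH2OH on an sp³ backbone C → alcohol.
  CH(CHO): pendant –CHO: carbonyl C bonded to C and H → aldehyde.
  CH(CN): pendant –C≡N: nitrile.
  CH(COOCH3): pendant –COOCH3: carbonyl C bonded to C and –OCH3 → ester.
  CH(CH2NH2): pendant –CH2NH2: N on sp³ C, no adjacent C=O → amine.
  CH(OCOCH3): pendant –OC(=O)CH3: an acyloxy group → ester.
  CN: –C≡N: carbon triple-bonded to nitrogen → nitrile.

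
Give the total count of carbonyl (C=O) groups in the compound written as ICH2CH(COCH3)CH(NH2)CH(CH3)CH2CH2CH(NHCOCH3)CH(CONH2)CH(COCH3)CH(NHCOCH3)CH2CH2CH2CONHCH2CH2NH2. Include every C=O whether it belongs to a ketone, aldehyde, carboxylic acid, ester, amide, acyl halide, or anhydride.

CH(COCH3): ketone, 1 C=O (running total 1).
CH(NHCOCH3): amide, 1 C=O (running total 2).
CH(CONH2): amide, 1 C=O (running total 3).
CH(COCH3): ketone, 1 C=O (running total 4).
CH(NHCOCH3): amide, 1 C=O (running total 5).
CH2CONHCH2: amide, 1 C=O (running total 6).

6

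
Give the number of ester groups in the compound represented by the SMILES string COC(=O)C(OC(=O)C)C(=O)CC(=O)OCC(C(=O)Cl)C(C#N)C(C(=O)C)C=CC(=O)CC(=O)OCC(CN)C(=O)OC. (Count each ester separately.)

5

CH3O–C(=O)–: carbonyl C bonded to C and to –OCH3 → ester (not ketone + ether).
pendant –OC(=O)CH3: an acyloxy group → ester.
–C(=O)– with carbon on both sides → ketone.
–C(=O)–O–C with C on the carbonyl side → ester.
pendant –C(=O)X: carbonyl C bonded to C and halogen → acyl halide.
pendant –C≡N: nitrile.
pendant –COCH3: carbonyl C bonded to two carbons → ketone.
C=C double bond → alkene.
–C(=O)– with carbon on both sides → ketone.
–C(=O)–O–C with C on the carbonyl side → ester.
pendant –CH2NH2: N on sp³ C, no adjacent C=O → amine.
–C(=O)OCH3: carbonyl C bonded to C and to –OCH3 → ester (not ketone + ether).
Ester appears at: CH3OOC, CH(OCOCH3), CH2COOCH2, CH2COOCH2, COOCH3 → 5.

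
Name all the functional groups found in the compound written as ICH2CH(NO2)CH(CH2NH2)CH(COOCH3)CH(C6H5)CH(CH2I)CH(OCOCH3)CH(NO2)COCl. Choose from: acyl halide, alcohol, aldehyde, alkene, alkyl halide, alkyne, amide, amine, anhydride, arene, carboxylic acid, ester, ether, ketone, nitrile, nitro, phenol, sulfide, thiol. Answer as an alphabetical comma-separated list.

acyl halide, alkyl halide, amine, arene, ester, nitro

Reading the structure from left to right:
  ICH2: halogen on an sp³ carbon → alkyl halide.
  CH(NO2): –NO2 on an sp³ carbon → nitro (the N=O is not a carbonyl).
  CH(CH2NH2): pendant –CH2NH2: N on sp³ C, no adjacent C=O → amine.
  CH(COOCH3): pendant –COOCH3: carbonyl C bonded to C and –OCH3 → ester.
  CH(C6H5): pendant –C6H5: benzene ring → arene.
  CH(CH2I): pendant –CH2X: halogen on sp³ carbon → alkyl halide.
  CH(OCOCH3): pendant –OC(=O)CH3: an acyloxy group → ester.
  CH(NO2): –NO2 on an sp³ carbon → nitro (the N=O is not a carbonyl).
  COCl: –C(=O)Cl: carbonyl C bonded to C and to a halogen → acyl halide (not alkyl halide).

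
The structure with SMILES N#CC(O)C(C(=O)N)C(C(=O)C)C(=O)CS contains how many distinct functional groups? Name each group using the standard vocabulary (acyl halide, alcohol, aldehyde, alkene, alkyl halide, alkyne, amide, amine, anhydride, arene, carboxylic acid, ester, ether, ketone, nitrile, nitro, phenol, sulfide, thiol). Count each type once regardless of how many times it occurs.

N≡C–: carbon triple-bonded to nitrogen → nitrile.
–OH on an sp³ carbon → alcohol (secondary).
pendant –CONH2: carbonyl C bonded to C and N → amide.
pendant –COCH3: carbonyl C bonded to two carbons → ketone.
–C(=O)– with carbon on both sides → ketone.
–SH on an sp³ carbon → thiol.
Distinct types present: alcohol, amide, ketone, nitrile, thiol.

5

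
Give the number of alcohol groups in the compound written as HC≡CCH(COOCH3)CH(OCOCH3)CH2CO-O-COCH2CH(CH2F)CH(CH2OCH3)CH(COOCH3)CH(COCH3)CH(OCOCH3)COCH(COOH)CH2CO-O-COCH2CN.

Working along the chain:
  HC≡C: C≡C triple bond → alkyne.
  CH(COOCH3): pendant –COOCH3: carbonyl C bonded to C and –OCH3 → ester.
  CH(OCOCH3): pendant –OC(=O)CH3: an acyloxy group → ester.
  CH2CO-O-COCH2: two acyl groups sharing one oxygen, –C(=O)–O–C(=O)– → anhydride.
  CH(CH2F): pendant –CH2X: halogen on sp³ carbon → alkyl halide.
  CH(CH2OCH3): pendant –CH2OCH3: C–O–C linkage → ether.
  CH(COOCH3): pendant –COOCH3: carbonyl C bonded to C and –OCH3 → ester.
  CH(COCH3): pendant –COCH3: carbonyl C bonded to two carbons → ketone.
  CH(OCOCH3): pendant –OC(=O)CH3: an acyloxy group → ester.
  CO: –C(=O)– with carbon on both sides → ketone.
  CH(COOH): pendant –COOH: carbonyl C bonded to C and –OH → carboxylic acid.
  CH2CO-O-COCH2: two acyl groups sharing one oxygen, –C(=O)–O–C(=O)– → anhydride.
  CN: –C≡N: carbon triple-bonded to nitrogen → nitrile.
No segment is a alcohol: CH(CH2OCH3) is ether, not alcohol; CH(COCH3) is ketone, not alcohol; CO is ketone, not alcohol. → 0.

0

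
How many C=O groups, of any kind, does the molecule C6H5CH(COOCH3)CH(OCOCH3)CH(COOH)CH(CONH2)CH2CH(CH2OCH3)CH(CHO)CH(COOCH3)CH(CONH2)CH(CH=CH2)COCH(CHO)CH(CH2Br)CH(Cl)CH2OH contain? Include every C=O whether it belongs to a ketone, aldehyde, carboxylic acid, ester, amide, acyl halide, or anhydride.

9

CH(COOCH3): ester, 1 C=O (running total 1).
CH(OCOCH3): ester, 1 C=O (running total 2).
CH(COOH): carboxylic acid, 1 C=O (running total 3).
CH(CONH2): amide, 1 C=O (running total 4).
CH(CHO): aldehyde, 1 C=O (running total 5).
CH(COOCH3): ester, 1 C=O (running total 6).
CH(CONH2): amide, 1 C=O (running total 7).
CO: ketone, 1 C=O (running total 8).
CH(CHO): aldehyde, 1 C=O (running total 9).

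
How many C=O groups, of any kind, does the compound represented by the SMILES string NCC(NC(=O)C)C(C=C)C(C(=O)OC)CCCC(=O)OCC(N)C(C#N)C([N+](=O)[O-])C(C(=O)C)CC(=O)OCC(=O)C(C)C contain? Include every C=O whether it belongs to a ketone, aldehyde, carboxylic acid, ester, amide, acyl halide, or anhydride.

6

CH(NHCOCH3): amide, 1 C=O (running total 1).
CH(COOCH3): ester, 1 C=O (running total 2).
CH2COOCH2: ester, 1 C=O (running total 3).
CH(COCH3): ketone, 1 C=O (running total 4).
CH2COOCH2: ester, 1 C=O (running total 5).
CO: ketone, 1 C=O (running total 6).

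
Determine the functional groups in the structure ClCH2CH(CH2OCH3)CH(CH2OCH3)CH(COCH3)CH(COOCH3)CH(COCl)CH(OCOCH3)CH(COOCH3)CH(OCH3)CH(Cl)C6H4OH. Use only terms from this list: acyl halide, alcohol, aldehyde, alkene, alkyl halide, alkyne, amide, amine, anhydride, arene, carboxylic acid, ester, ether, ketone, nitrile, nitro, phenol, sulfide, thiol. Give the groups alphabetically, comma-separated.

halogen on an sp³ carbon → alkyl halide.
pendant –CH2OCH3: C–O–C linkage → ether.
pendant –CH2OCH3: C–O–C linkage → ether.
pendant –COCH3: carbonyl C bonded to two carbons → ketone.
pendant –COOCH3: carbonyl C bonded to C and –OCH3 → ester.
pendant –C(=O)X: carbonyl C bonded to C and halogen → acyl halide.
pendant –OC(=O)CH3: an acyloxy group → ester.
pendant –COOCH3: carbonyl C bonded to C and –OCH3 → ester.
pendant –OCH3: C–O–C with sp³ C, no adjacent C=O → ether.
halogen on an sp³ carbon → alkyl halide.
–OH attached directly to an aromatic ring → phenol (not alcohol); the ring itself is an arene.

acyl halide, alkyl halide, arene, ester, ether, ketone, phenol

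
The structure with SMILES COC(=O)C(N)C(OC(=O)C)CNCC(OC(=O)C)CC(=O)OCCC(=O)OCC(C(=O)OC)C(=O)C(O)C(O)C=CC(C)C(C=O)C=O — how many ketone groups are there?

Taking each segment in turn:
  CH3OOC: CH3O–C(=O)–: carbonyl C bonded to C and to –OCH3 → ester (not ketone + ether).
  CH(NH2): –NH2 on an sp³ carbon with no adjacent C=O → amine.
  CH(OCOCH3): pendant –OC(=O)CH3: an acyloxy group → ester.
  CH2NHCH2: C–N–C with sp³ carbons and no adjacent C=O → amine (secondary).
  CH(OCOCH3): pendant –OC(=O)CH3: an acyloxy group → ester.
  CH2COOCH2: –C(=O)–O–C with C on the carbonyl side → ester.
  CH2COOCH2: –C(=O)–O–C with C on the carbonyl side → ester.
  CH(COOCH3): pendant –COOCH3: carbonyl C bonded to C and –OCH3 → ester.
  CO: –C(=O)– with carbon on both sides → ketone.
  CH(OH): –OH on an sp³ carbon → alcohol (secondary).
  CH(OH): –OH on an sp³ carbon → alcohol (secondary).
  CH=CH: C=C double bond → alkene.
  CH(CHO): pendant –CHO: carbonyl C bonded to C and H → aldehyde.
  CHO: terminal –CHO: carbonyl C bonded to H and C → aldehyde.
Ketone appears at: CO → 1.

1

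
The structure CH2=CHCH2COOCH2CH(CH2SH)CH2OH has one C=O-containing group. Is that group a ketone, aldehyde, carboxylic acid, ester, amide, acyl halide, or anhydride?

The carbonyl is in the CH2COOCH2 segment: –C(=O)–O–C with C on the carbonyl side → ester.

ester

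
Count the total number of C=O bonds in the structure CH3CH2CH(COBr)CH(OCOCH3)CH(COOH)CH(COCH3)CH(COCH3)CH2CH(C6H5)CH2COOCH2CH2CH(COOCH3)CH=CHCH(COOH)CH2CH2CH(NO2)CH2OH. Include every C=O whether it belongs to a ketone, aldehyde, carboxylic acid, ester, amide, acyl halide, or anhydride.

8

CH(COBr): acyl halide, 1 C=O (running total 1).
CH(OCOCH3): ester, 1 C=O (running total 2).
CH(COOH): carboxylic acid, 1 C=O (running total 3).
CH(COCH3): ketone, 1 C=O (running total 4).
CH(COCH3): ketone, 1 C=O (running total 5).
CH2COOCH2: ester, 1 C=O (running total 6).
CH(COOCH3): ester, 1 C=O (running total 7).
CH(COOH): carboxylic acid, 1 C=O (running total 8).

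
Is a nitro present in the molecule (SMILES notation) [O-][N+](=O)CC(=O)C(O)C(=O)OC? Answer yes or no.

yes

–NO2 on carbon → nitro group.
–C(=O)– with carbon on both sides → ketone.
–OH on an sp³ carbon → alcohol (secondary).
–C(=O)OCH3: carbonyl C bonded to C and to –OCH3 → ester (not ketone + ether).
The O2NCH2 segment supplies the nitro: –NO2 on carbon → nitro group.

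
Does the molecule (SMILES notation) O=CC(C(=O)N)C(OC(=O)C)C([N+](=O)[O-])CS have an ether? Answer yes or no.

no

Taking each segment in turn:
  OHC: terminal –CHO: carbonyl C bonded to H and C → aldehyde.
  CH(CONH2): pendant –CONH2: carbonyl C bonded to C and N → amide.
  CH(OCOCH3): pendant –OC(=O)CH3: an acyloxy group → ester.
  CH(NO2): –NO2 on an sp³ carbon → nitro (the N=O is not a carbonyl).
  CH2SH: –SH on an sp³ carbon → thiol.
In CH(OCOCH3), the C–O–C oxygen is adjacent to a C=O, so it belongs to an ester, not an ether.
The groups actually present are: aldehyde, amide, ester, nitro, thiol.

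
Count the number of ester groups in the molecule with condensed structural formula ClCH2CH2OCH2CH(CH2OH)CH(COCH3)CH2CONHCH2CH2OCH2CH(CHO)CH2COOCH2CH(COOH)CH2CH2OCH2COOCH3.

2

halogen on an sp³ carbon → alkyl halide.
C–O–C with sp³ carbons on both sides and no adjacent C=O → ether.
pendant –CH2OH on an sp³ backbone C → alcohol.
pendant –COCH3: carbonyl C bonded to two carbons → ketone.
–C(=O)–N– linkage → amide (the N is not an amine).
C–O–C with sp³ carbons on both sides and no adjacent C=O → ether.
pendant –CHO: carbonyl C bonded to C and H → aldehyde.
–C(=O)–O–C with C on the carbonyl side → ester.
pendant –COOH: carbonyl C bonded to C and –OH → carboxylic acid.
C–O–C with sp³ carbons on both sides and no adjacent C=O → ether.
–C(=O)OCH3: carbonyl C bonded to C and to –OCH3 → ester (not ketone + ether).
Ester appears at: CH2COOCH2, COOCH3 → 2.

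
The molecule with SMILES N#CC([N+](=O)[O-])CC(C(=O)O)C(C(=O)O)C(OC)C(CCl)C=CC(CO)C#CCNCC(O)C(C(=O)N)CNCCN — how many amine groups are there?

Working along the chain:
  N≡C: N≡C–: carbon triple-bonded to nitrogen → nitrile.
  CH(NO2): –NO2 on an sp³ carbon → nitro (the N=O is not a carbonyl).
  CH(COOH): pendant –COOH: carbonyl C bonded to C and –OH → carboxylic acid.
  CH(COOH): pendant –COOH: carbonyl C bonded to C and –OH → carboxylic acid.
  CH(OCH3): pendant –OCH3: C–O–C with sp³ C, no adjacent C=O → ether.
  CH(CH2Cl): pendant –CH2X: halogen on sp³ carbon → alkyl halide.
  CH=CH: C=C double bond → alkene.
  CH(CH2OH): pendant –CH2OH on an sp³ backbone C → alcohol.
  C≡C: C≡C triple bond → alkyne.
  CH2NHCH2: C–N–C with sp³ carbons and no adjacent C=O → amine (secondary).
  CH(OH): –OH on an sp³ carbon → alcohol (secondary).
  CH(CONH2): pendant –CONH2: carbonyl C bonded to C and N → amide.
  CH2NHCH2: C–N–C with sp³ carbons and no adjacent C=O → amine (secondary).
  CH2NH2: –NH2 on an sp³ carbon with no adjacent C=O → amine.
Amine appears at: CH2NHCH2, CH2NHCH2, CH2NH2 → 3.

3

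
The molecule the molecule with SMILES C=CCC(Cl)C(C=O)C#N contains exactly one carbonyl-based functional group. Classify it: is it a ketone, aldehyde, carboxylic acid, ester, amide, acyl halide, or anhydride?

aldehyde

The carbonyl is in the CH(CHO) segment: pendant –CHO: carbonyl C bonded to C and H → aldehyde.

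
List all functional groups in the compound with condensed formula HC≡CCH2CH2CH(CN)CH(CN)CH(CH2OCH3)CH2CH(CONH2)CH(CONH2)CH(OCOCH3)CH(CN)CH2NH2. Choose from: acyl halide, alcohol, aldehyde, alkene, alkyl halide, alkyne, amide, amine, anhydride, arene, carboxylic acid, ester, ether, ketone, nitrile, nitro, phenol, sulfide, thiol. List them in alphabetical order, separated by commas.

C≡C triple bond → alkyne.
pendant –C≡N: nitrile.
pendant –C≡N: nitrile.
pendant –CH2OCH3: C–O–C linkage → ether.
pendant –CONH2: carbonyl C bonded to C and N → amide.
pendant –CONH2: carbonyl C bonded to C and N → amide.
pendant –OC(=O)CH3: an acyloxy group → ester.
pendant –C≡N: nitrile.
–NH2 on an sp³ carbon with no adjacent C=O → amine.

alkyne, amide, amine, ester, ether, nitrile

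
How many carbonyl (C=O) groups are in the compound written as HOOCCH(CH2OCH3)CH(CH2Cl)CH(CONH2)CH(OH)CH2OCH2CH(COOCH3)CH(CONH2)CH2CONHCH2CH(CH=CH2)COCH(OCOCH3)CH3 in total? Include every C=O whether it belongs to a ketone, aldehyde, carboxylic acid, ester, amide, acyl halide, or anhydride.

HOOC: carboxylic acid, 1 C=O (running total 1).
CH(CONH2): amide, 1 C=O (running total 2).
CH(COOCH3): ester, 1 C=O (running total 3).
CH(CONH2): amide, 1 C=O (running total 4).
CH2CONHCH2: amide, 1 C=O (running total 5).
CO: ketone, 1 C=O (running total 6).
CH(OCOCH3): ester, 1 C=O (running total 7).

7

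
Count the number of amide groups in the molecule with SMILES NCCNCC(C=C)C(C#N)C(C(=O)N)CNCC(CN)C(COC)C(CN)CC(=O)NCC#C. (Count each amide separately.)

–NH2 on an sp³ carbon with no adjacent C=O → amine.
C–N–C with sp³ carbons and no adjacent C=O → amine (secondary).
pendant –CH=CH2: C=C double bond → alkene.
pendant –C≡N: nitrile.
pendant –CONH2: carbonyl C bonded to C and N → amide.
C–N–C with sp³ carbons and no adjacent C=O → amine (secondary).
pendant –CH2NH2: N on sp³ C, no adjacent C=O → amine.
pendant –CH2OCH3: C–O–C linkage → ether.
pendant –CH2NH2: N on sp³ C, no adjacent C=O → amine.
–C(=O)–N– linkage → amide (the N is not an amine).
C≡C triple bond → alkyne.
Amide appears at: CH(CONH2), CH2CONHCH2 → 2.

2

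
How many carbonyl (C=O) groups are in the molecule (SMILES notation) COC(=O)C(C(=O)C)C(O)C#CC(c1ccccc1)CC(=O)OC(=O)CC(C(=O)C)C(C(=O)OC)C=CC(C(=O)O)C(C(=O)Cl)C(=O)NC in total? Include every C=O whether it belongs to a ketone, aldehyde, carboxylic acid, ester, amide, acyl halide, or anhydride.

CH3OOC: ester, 1 C=O (running total 1).
CH(COCH3): ketone, 1 C=O (running total 2).
CH2CO-O-COCH2: anhydride, 2 C=O (running total 4).
CH(COCH3): ketone, 1 C=O (running total 5).
CH(COOCH3): ester, 1 C=O (running total 6).
CH(COOH): carboxylic acid, 1 C=O (running total 7).
CH(COCl): acyl halide, 1 C=O (running total 8).
CONHCH3: amide, 1 C=O (running total 9).

9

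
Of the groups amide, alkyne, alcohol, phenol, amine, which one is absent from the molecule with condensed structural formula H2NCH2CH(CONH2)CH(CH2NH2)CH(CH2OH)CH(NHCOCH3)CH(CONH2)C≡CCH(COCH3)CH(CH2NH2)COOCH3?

phenol

amide: present (CH(CONH2) — pendant –CONH2: carbonyl C bonded to C and N → amide).
alkyne: present (C≡C — C≡C triple bond → alkyne).
amine: present (H2NCH2 — –NH2 on an sp³ carbon with no adjacent C=O → amine).
alcohol: present (CH(CH2OH) — pendant –CH2OH on an sp³ backbone C → alcohol).
phenol: absent. In CH(CH2OH), the –OH is on an sp³ carbon, not on an aromatic ring, so it is an alcohol.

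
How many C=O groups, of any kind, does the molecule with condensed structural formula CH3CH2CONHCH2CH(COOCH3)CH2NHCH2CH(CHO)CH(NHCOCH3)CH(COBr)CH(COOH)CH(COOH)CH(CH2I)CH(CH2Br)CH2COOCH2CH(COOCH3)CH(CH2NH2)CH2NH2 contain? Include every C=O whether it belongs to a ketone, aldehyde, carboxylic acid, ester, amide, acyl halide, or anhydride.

9

CH2CONHCH2: amide, 1 C=O (running total 1).
CH(COOCH3): ester, 1 C=O (running total 2).
CH(CHO): aldehyde, 1 C=O (running total 3).
CH(NHCOCH3): amide, 1 C=O (running total 4).
CH(COBr): acyl halide, 1 C=O (running total 5).
CH(COOH): carboxylic acid, 1 C=O (running total 6).
CH(COOH): carboxylic acid, 1 C=O (running total 7).
CH2COOCH2: ester, 1 C=O (running total 8).
CH(COOCH3): ester, 1 C=O (running total 9).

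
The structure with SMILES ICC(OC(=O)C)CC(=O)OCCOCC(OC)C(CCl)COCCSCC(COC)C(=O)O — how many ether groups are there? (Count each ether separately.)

4

Working along the chain:
  ICH2: halogen on an sp³ carbon → alkyl halide.
  CH(OCOCH3): pendant –OC(=O)CH3: an acyloxy group → ester.
  CH2COOCH2: –C(=O)–O–C with C on the carbonyl side → ester.
  CH2OCH2: C–O–C with sp³ carbons on both sides and no adjacent C=O → ether.
  CH(OCH3): pendant –OCH3: C–O–C with sp³ C, no adjacent C=O → ether.
  CH(CH2Cl): pendant –CH2X: halogen on sp³ carbon → alkyl halide.
  CH2OCH2: C–O–C with sp³ carbons on both sides and no adjacent C=O → ether.
  CH2SCH2: C–S–C linkage → sulfide (thioether).
  CH(CH2OCH3): pendant –CH2OCH3: C–O–C linkage → ether.
  COOH: –COOH: carbonyl C bonded to –OH and C → carboxylic acid (the –OH is not a separate alcohol).
Ether appears at: CH2OCH2, CH(OCH3), CH2OCH2, CH(CH2OCH3) → 4.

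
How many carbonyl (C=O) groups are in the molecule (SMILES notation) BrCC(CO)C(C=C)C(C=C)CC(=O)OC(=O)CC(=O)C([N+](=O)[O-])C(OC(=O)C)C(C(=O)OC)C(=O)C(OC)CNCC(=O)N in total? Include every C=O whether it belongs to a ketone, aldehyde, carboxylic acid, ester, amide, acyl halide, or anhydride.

CH2CO-O-COCH2: anhydride, 2 C=O (running total 2).
CO: ketone, 1 C=O (running total 3).
CH(OCOCH3): ester, 1 C=O (running total 4).
CH(COOCH3): ester, 1 C=O (running total 5).
CO: ketone, 1 C=O (running total 6).
CONH2: amide, 1 C=O (running total 7).

7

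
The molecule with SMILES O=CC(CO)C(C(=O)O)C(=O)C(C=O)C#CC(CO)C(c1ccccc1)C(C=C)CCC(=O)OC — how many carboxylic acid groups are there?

Reading the structure from left to right:
  OHC: terminal –CHO: carbonyl C bonded to H and C → aldehyde.
  CH(CH2OH): pendant –CH2OH on an sp³ backbone C → alcohol.
  CH(COOH): pendant –COOH: carbonyl C bonded to C and –OH → carboxylic acid.
  CO: –C(=O)– with carbon on both sides → ketone.
  CH(CHO): pendant –CHO: carbonyl C bonded to C and H → aldehyde.
  C≡C: C≡C triple bond → alkyne.
  CH(CH2OH): pendant –CH2OH on an sp³ backbone C → alcohol.
  CH(C6H5): pendant –C6H5: benzene ring → arene.
  CH(CH=CH2): pendant –CH=CH2: C=C double bond → alkene.
  COOCH3: –C(=O)OCH3: carbonyl C bonded to C and to –OCH3 → ester (not ketone + ether).
Carboxylic acid appears at: CH(COOH) → 1.

1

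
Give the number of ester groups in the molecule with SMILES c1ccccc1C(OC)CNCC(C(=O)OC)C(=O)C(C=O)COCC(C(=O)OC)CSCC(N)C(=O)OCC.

Taking each segment in turn:
  C6H5: C6H5– phenyl ring → arene.
  CH(OCH3): pendant –OCH3: C–O–C with sp³ C, no adjacent C=O → ether.
  CH2NHCH2: C–N–C with sp³ carbons and no adjacent C=O → amine (secondary).
  CH(COOCH3): pendant –COOCH3: carbonyl C bonded to C and –OCH3 → ester.
  CO: –C(=O)– with carbon on both sides → ketone.
  CH(CHO): pendant –CHO: carbonyl C bonded to C and H → aldehyde.
  CH2OCH2: C–O–C with sp³ carbons on both sides and no adjacent C=O → ether.
  CH(COOCH3): pendant –COOCH3: carbonyl C bonded to C and –OCH3 → ester.
  CH2SCH2: C–S–C linkage → sulfide (thioether).
  CH(NH2): –NH2 on an sp³ carbon with no adjacent C=O → amine.
  COOCH2CH3: –C(=O)OCH2CH3: carbonyl C bonded to C and to –OEt → ester.
Ester appears at: CH(COOCH3), CH(COOCH3), COOCH2CH3 → 3.

3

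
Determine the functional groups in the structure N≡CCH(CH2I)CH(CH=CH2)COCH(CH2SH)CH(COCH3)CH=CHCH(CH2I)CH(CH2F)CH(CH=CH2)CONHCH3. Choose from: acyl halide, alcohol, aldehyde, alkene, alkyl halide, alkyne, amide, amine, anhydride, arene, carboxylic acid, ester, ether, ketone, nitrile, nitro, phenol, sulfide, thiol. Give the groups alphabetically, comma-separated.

alkene, alkyl halide, amide, ketone, nitrile, thiol

Working along the chain:
  N≡C: N≡C–: carbon triple-bonded to nitrogen → nitrile.
  CH(CH2I): pendant –CH2X: halogen on sp³ carbon → alkyl halide.
  CH(CH=CH2): pendant –CH=CH2: C=C double bond → alkene.
  CO: –C(=O)– with carbon on both sides → ketone.
  CH(CH2SH): pendant –CH2SH → thiol.
  CH(COCH3): pendant –COCH3: carbonyl C bonded to two carbons → ketone.
  CH=CH: C=C double bond → alkene.
  CH(CH2I): pendant –CH2X: halogen on sp³ carbon → alkyl halide.
  CH(CH2F): pendant –CH2X: halogen on sp³ carbon → alkyl halide.
  CH(CH=CH2): pendant –CH=CH2: C=C double bond → alkene.
  CONHCH3: –C(=O)NHCH3: carbonyl C bonded to C and to N → amide (the N is not an amine).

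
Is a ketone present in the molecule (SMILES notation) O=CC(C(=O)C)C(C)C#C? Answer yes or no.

yes

terminal –CHO: carbonyl C bonded to H and C → aldehyde.
pendant –COCH3: carbonyl C bonded to two carbons → ketone.
C≡C triple bond → alkyne.
The CH(COCH3) segment supplies the ketone: pendant –COCH3: carbonyl C bonded to two carbons → ketone.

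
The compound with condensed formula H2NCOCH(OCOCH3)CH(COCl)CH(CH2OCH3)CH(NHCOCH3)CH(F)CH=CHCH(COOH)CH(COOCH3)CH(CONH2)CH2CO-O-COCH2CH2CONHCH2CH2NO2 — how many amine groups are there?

0

–C(=O)NH2: carbonyl C bonded to C and to N → amide (the N is not a separate amine).
pendant –OC(=O)CH3: an acyloxy group → ester.
pendant –C(=O)X: carbonyl C bonded to C and halogen → acyl halide.
pendant –CH2OCH3: C–O–C linkage → ether.
pendant –NHC(=O)CH3: N bonded to a carbonyl → amide (not amine).
halogen on an sp³ carbon → alkyl halide.
C=C double bond → alkene.
pendant –COOH: carbonyl C bonded to C and –OH → carboxylic acid.
pendant –COOCH3: carbonyl C bonded to C and –OCH3 → ester.
pendant –CONH2: carbonyl C bonded to C and N → amide.
two acyl groups sharing one oxygen, –C(=O)–O–C(=O)– → anhydride.
–C(=O)–N– linkage → amide (the N is not an amine).
–NO2 on carbon → nitro group.
No segment is a amine: H2NCO is amide, not amine; CH(NHCOCH3) is amide, not amine; CH(CONH2) is amide, not amine. → 0.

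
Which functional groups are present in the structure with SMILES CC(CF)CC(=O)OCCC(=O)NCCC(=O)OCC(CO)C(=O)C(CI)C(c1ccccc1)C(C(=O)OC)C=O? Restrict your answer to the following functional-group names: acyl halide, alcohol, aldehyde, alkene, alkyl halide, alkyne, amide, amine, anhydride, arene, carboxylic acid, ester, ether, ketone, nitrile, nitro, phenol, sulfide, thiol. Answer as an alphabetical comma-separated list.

pendant –CH2X: halogen on sp³ carbon → alkyl halide.
–C(=O)–O–C with C on the carbonyl side → ester.
–C(=O)–N– linkage → amide (the N is not an amine).
–C(=O)–O–C with C on the carbonyl side → ester.
pendant –CH2OH on an sp³ backbone C → alcohol.
–C(=O)– with carbon on both sides → ketone.
pendant –CH2X: halogen on sp³ carbon → alkyl halide.
pendant –C6H5: benzene ring → arene.
pendant –COOCH3: carbonyl C bonded to C and –OCH3 → ester.
terminal –CHO: carbonyl C bonded to H and C → aldehyde.

alcohol, aldehyde, alkyl halide, amide, arene, ester, ketone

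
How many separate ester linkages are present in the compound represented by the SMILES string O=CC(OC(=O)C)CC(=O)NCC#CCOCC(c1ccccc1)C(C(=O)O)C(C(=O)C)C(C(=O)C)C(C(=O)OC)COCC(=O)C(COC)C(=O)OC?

3

Working along the chain:
  OHC: terminal –CHO: carbonyl C bonded to H and C → aldehyde.
  CH(OCOCH3): pendant –OC(=O)CH3: an acyloxy group → ester.
  CH2CONHCH2: –C(=O)–N– linkage → amide (the N is not an amine).
  C≡C: C≡C triple bond → alkyne.
  CH2OCH2: C–O–C with sp³ carbons on both sides and no adjacent C=O → ether.
  CH(C6H5): pendant –C6H5: benzene ring → arene.
  CH(COOH): pendant –COOH: carbonyl C bonded to C and –OH → carboxylic acid.
  CH(COCH3): pendant –COCH3: carbonyl C bonded to two carbons → ketone.
  CH(COCH3): pendant –COCH3: carbonyl C bonded to two carbons → ketone.
  CH(COOCH3): pendant –COOCH3: carbonyl C bonded to C and –OCH3 → ester.
  CH2OCH2: C–O–C with sp³ carbons on both sides and no adjacent C=O → ether.
  CO: –C(=O)– with carbon on both sides → ketone.
  CH(CH2OCH3): pendant –CH2OCH3: C–O–C linkage → ether.
  COOCH3: –C(=O)OCH3: carbonyl C bonded to C and to –OCH3 → ester (not ketone + ether).
Ester appears at: CH(OCOCH3), CH(COOCH3), COOCH3 → 3.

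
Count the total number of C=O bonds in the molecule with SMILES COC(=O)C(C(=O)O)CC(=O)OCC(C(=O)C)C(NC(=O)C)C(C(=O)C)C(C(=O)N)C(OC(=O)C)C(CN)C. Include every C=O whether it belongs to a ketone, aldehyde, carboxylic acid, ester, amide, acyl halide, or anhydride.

8

CH3OOC: ester, 1 C=O (running total 1).
CH(COOH): carboxylic acid, 1 C=O (running total 2).
CH2COOCH2: ester, 1 C=O (running total 3).
CH(COCH3): ketone, 1 C=O (running total 4).
CH(NHCOCH3): amide, 1 C=O (running total 5).
CH(COCH3): ketone, 1 C=O (running total 6).
CH(CONH2): amide, 1 C=O (running total 7).
CH(OCOCH3): ester, 1 C=O (running total 8).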